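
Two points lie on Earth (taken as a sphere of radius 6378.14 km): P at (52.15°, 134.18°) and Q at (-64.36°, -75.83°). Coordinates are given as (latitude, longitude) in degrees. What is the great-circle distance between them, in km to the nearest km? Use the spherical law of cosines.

17850 km

With latitudes φ₁ = 52.150°, φ₂ = -64.360° and longitude difference Δλ = 149.990°:
cos c = sin φ₁ sin φ₂ + cos φ₁ cos φ₂ cos Δλ = (0.7896)(-0.9015) + (0.6136)(0.4327)(-0.8659) = -0.94178,
so c = arccos(-0.94178) = 2.79869 rad.
Distance = R·c = 6378.14 × 2.7987 ≈ 17850 km.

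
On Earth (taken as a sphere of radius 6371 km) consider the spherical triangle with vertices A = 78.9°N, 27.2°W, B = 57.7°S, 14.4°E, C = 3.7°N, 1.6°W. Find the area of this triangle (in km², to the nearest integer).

5991226 km²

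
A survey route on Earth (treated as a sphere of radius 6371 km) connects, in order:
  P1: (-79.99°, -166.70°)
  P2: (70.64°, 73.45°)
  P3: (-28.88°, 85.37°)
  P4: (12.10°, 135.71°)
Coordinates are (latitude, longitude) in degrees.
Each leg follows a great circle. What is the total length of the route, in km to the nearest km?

36332 km

Leg P1→P2: central angle 2.8499 rad, distance 18157.0 km.
Leg P2→P3: central angle 1.7433 rad, distance 11106.6 km.
Leg P3→P4: central angle 1.1094 rad, distance 7068.0 km.
Total: 18157.0 + 11106.6 + 7068.0 ≈ 36332 km.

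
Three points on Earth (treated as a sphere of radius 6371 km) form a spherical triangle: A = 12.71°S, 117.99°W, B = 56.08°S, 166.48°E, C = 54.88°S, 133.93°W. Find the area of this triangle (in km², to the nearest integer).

6815858 km²

Side lengths (central angles): a = 0.5712, b = 0.7676, c = 1.2465 rad; semiperimeter s = 1.2927.
By l'Huilier's theorem, tan(E/4) = √[tan(s/2) tan((s−a)/2) tan((s−b)/2) tan((s−c)/2)], giving spherical excess E = 0.1679 rad.
Area = E·R² = 0.1679 × (6371)² ≈ 6815858 km².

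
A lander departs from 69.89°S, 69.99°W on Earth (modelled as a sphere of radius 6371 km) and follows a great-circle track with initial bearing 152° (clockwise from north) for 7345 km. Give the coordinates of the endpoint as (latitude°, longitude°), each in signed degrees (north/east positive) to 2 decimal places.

Angular distance δ = d/R = 7345/6371 = 1.15288 rad; initial bearing θ = 2.6529 rad.
sin φ₂ = sin φ₁ cos δ + cos φ₁ sin δ cos θ = (-0.9390)(0.4059) + (0.3438)(0.9139)(-0.8829) = -0.6586, so φ₂ = -41.19°.
Δλ = atan2(sin θ sin δ cos φ₁, cos δ − sin φ₁ sin φ₂) = atan2(0.1475, -0.2126) = 145.238°.
λ₂ = -69.990° + 145.238° = 75.25°.

-41.19°, 75.25°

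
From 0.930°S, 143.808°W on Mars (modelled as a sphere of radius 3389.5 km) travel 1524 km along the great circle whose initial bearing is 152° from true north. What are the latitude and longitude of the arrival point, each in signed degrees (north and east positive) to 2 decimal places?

-23.47°, -130.95°

Angular distance δ = d/R = 1524/3389.5 = 0.44962 rad; initial bearing θ = 2.6529 rad.
sin φ₂ = sin φ₁ cos δ + cos φ₁ sin δ cos θ = (-0.0162)(0.9006) + (0.9999)(0.4346)(-0.8829) = -0.3983, so φ₂ = -23.47°.
Δλ = atan2(sin θ sin δ cos φ₁, cos δ − sin φ₁ sin φ₂) = atan2(0.2040, 0.8941) = 12.853°.
λ₂ = -143.808° + 12.853° = -130.95°.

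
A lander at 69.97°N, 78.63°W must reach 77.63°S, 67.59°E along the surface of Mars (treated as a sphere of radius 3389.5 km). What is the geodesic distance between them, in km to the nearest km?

9947 km

In radians: φ₁ = 1.2212, φ₂ = -1.3549, Δλ = 146.220° = 2.5520 rad.
Haversine: a = sin²(Δφ/2) + cos φ₁ cos φ₂ sin²(Δλ/2) = 0.9222 + (0.3425)(0.2142)(0.9156) = 0.98934.
Central angle c = 2·arcsin(√a) = 2.93477 rad.
Distance = R·c = 3389.5 × 2.9348 ≈ 9947 km.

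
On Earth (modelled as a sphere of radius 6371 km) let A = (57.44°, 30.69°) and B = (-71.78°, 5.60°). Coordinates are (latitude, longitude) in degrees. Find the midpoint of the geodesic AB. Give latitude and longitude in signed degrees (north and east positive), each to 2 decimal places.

The central angle between A and B is δ = 2.2760 rad.
With f = 0.5, the slerp weights are sin((1−f)δ)/sin δ = 1.1921 and sin(fδ)/sin δ = 1.1921.
Weighted sum of the unit vectors: (1.1921)·(0.4628,0.2747,0.8428) + (1.1921)·(0.3112,0.0305,-0.9499) = (0.9227, 0.3638, -0.1276).
Converting back: φ = atan2(z, √(x²+y²)) = -7.33°, λ = atan2(y, x) = 21.52°.

-7.33°, 21.52°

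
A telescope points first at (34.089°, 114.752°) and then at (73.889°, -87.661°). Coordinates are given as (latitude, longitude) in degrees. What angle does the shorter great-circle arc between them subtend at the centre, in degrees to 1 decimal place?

71.0°

In radians: φ₁ = 0.5950, φ₂ = 1.2896, Δλ = 157.587° = 2.7504 rad.
Haversine: a = sin²(Δφ/2) + cos φ₁ cos φ₂ sin²(Δλ/2) = 0.1159 + (0.8282)(0.2775)(0.9622) = 0.33699.
Central angle c = 2·arcsin(√a) = 1.23871 rad.
So the angular separation is 71.0°.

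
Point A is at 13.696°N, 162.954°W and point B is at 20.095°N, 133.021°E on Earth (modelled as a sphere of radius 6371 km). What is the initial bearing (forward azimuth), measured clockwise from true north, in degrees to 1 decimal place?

285.6°

With φ₁ = 0.2390, φ₂ = 0.3507, Δλ = -1.1174 rad, the forward-azimuth formula gives
θ = atan2( sin Δλ cos φ₂ , cos φ₁ sin φ₂ − sin φ₁ cos φ₂ cos Δλ ) = atan2(-0.8443, 0.2364) = -74.36°.
Adding 360° brings this into [0°, 360°): 285.6°.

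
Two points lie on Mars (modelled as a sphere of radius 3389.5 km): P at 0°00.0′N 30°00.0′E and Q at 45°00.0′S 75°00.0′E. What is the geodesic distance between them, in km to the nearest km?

Let φ₁ = 0.0000 rad, φ₂ = -0.7854 rad, and Δλ = 0.7854 rad.
Haversine: a = sin²(Δφ/2) + cos φ₁ cos φ₂ sin²(Δλ/2) = 0.1464 + (1.0000)(0.7071)(0.1464) = 0.25000.
Central angle c = 2·arcsin(√a) = 1.04720 rad.
Distance = R·c = 3389.5 × 1.0472 ≈ 3549 km.

3549 km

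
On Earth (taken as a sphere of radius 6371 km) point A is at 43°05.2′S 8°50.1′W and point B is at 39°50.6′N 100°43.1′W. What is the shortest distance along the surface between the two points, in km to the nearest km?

13025 km

With latitudes φ₁ = -43.087°, φ₂ = 39.843° and longitude difference Δλ = -91.883°:
Haversine: a = sin²(Δφ/2) + cos φ₁ cos φ₂ sin²(Δλ/2) = 0.4385 + (0.7303)(0.7678)(0.5164) = 0.72804.
Central angle c = 2·arcsin(√a) = 2.04439 rad.
Distance = R·c = 6371 × 2.0444 ≈ 13025 km.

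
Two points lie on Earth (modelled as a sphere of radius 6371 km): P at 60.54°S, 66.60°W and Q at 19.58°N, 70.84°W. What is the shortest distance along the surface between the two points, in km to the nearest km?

In radians: φ₁ = -1.0566, φ₂ = 0.3417, Δλ = -4.240° = -0.0740 rad.
cos c = sin φ₁ sin φ₂ + cos φ₁ cos φ₂ cos Δλ = (-0.8707)(0.3351) + (0.4918)(0.9422)(0.9973) = 0.17032,
so c = arccos(0.17032) = 1.39964 rad.
Distance = R·c = 6371 × 1.3996 ≈ 8917 km.

8917 km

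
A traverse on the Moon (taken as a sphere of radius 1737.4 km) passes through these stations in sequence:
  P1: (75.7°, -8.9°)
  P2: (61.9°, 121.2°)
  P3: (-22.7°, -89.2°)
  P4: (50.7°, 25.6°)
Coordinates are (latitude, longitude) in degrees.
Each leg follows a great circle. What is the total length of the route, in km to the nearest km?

9017 km

Leg P1→P2: central angle 0.6764 rad, distance 1175.1 km.
Leg P2→P3: central angle 2.3677 rad, distance 4113.7 km.
Leg P3→P4: central angle 2.1457 rad, distance 3727.9 km.
Total: 1175.1 + 4113.7 + 3727.9 ≈ 9017 km.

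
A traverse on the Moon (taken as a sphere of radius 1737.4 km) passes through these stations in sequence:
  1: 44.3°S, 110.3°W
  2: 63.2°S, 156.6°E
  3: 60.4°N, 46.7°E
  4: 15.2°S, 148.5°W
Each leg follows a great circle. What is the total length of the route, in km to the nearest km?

10146 km

Leg 1→2: central angle 0.9198 rad, distance 1598.1 km.
Leg 2→3: central angle 2.5904 rad, distance 4500.6 km.
Leg 3→4: central angle 2.3295 rad, distance 4047.2 km.
Total: 1598.1 + 4500.6 + 4047.2 ≈ 10146 km.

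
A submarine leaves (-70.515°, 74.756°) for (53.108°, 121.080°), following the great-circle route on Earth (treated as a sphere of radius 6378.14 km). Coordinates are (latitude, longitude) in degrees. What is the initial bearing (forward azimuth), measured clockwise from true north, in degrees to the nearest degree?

33°

With φ₁ = -1.2307, φ₂ = 0.9269, Δλ = 0.8085 rad, the forward-azimuth formula gives
θ = atan2( sin Δλ cos φ₂ , cos φ₁ sin φ₂ − sin φ₁ cos φ₂ cos Δλ ) = atan2(0.4342, 0.6576) = 33.44°.
So the initial bearing is 33°.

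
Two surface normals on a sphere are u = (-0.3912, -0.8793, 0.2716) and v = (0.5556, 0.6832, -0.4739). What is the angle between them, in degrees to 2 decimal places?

161.23°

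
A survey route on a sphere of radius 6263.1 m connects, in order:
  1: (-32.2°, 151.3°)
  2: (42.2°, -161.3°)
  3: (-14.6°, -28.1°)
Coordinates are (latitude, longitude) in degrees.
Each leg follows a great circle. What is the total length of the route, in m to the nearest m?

23775 m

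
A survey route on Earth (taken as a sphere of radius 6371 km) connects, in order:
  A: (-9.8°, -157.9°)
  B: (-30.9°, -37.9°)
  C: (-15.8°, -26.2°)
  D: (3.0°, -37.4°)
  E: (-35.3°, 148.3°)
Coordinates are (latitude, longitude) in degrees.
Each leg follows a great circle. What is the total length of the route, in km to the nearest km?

Leg A→B: central angle 1.9128 rad, distance 12186.4 km.
Leg B→C: central angle 0.3229 rad, distance 2057.2 km.
Leg C→D: central angle 0.3808 rad, distance 2426.4 km.
Leg D→E: central angle 2.5704 rad, distance 16375.7 km.
Total: 12186.4 + 2057.2 + 2426.4 + 16375.7 ≈ 33046 km.

33046 km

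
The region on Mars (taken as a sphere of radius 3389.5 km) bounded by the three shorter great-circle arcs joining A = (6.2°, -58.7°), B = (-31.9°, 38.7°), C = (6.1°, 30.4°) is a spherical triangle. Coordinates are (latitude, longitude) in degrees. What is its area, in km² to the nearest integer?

Side lengths (central angles): a = 0.6775, b = 1.5438, c = 1.7373 rad; semiperimeter s = 1.9793.
By l'Huilier's theorem, tan(E/4) = √[tan(s/2) tan((s−a)/2) tan((s−b)/2) tan((s−c)/2)], giving spherical excess E = 0.6992 rad.
Area = E·R² = 0.6992 × (3389.5)² ≈ 8033401 km².

8033401 km²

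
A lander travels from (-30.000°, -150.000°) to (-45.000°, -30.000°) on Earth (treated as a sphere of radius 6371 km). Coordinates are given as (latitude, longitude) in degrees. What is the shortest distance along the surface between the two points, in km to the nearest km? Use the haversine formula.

In radians: φ₁ = -0.5236, φ₂ = -0.7854, Δλ = 120.000° = 2.0944 rad.
Haversine: a = sin²(Δφ/2) + cos φ₁ cos φ₂ sin²(Δλ/2) = 0.0170 + (0.8660)(0.7071)(0.7500) = 0.47632.
Central angle c = 2·arcsin(√a) = 1.52341 rad.
Distance = R·c = 6371 × 1.5234 ≈ 9706 km.

9706 km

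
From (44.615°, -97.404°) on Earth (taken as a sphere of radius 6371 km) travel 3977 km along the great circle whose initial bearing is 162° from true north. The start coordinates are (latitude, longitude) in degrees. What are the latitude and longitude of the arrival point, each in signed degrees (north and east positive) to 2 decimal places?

Angular distance δ = d/R = 3977/6371 = 0.62423 rad; initial bearing θ = 2.8274 rad.
sin φ₂ = sin φ₁ cos δ + cos φ₁ sin δ cos θ = (0.7023)(0.8114) + (0.7118)(0.5845)(-0.9511) = 0.1742, so φ₂ = 10.03°.
Δλ = atan2(sin θ sin δ cos φ₁, cos δ − sin φ₁ sin φ₂) = atan2(0.1286, 0.6891) = 10.569°.
λ₂ = -97.404° + 10.569° = -86.84°.

10.03°, -86.84°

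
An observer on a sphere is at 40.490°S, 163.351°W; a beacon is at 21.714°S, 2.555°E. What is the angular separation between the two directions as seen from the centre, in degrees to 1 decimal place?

116.4°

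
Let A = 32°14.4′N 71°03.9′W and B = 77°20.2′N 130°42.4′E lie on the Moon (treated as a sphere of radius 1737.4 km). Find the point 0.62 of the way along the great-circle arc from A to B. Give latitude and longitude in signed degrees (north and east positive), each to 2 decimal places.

Central angle δ = 1.2150 rad. Interpolating on the sphere with fraction f = 0.62:
P = [sin((1−f)δ)·A + sin(fδ)·B] / sin δ = 0.4752·A + 0.7298·B in Cartesian coordinates,
giving P = (0.0261, -0.2589, 0.9655), i.e. latitude 74.91°, longitude -84.24°.

74.91°, -84.24°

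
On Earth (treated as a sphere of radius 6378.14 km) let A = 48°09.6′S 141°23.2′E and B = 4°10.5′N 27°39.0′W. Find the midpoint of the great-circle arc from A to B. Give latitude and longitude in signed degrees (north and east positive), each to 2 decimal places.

-61.48°, -7.32°

Central angle δ = 2.3566 rad. Interpolating on the sphere with fraction f = 0.5:
P = [sin((1−f)δ)·A + sin(fδ)·B] / sin δ = 1.3072·A + 1.3072·B in Cartesian coordinates,
giving P = (0.4735, -0.0609, -0.8787), i.e. latitude -61.48°, longitude -7.32°.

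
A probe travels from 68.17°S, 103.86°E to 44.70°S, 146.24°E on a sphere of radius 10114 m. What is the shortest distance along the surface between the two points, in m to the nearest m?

Let φ₁ = -1.1898 rad, φ₂ = -0.7802 rad, and Δλ = 0.7397 rad.
cos c = sin φ₁ sin φ₂ + cos φ₁ cos φ₂ cos Δλ = (-0.9283)(-0.7034) + (0.3719)(0.7108)(0.7387) = 0.84820,
so c = arccos(0.84820) = 0.55822 rad.
Distance = R·c = 10114 × 0.5582 ≈ 5646 m.

5646 m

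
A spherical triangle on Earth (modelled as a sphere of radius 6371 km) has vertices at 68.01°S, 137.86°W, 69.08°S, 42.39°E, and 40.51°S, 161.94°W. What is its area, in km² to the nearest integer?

Side lengths (central angles): a = 1.2032, b = 0.5311, c = 0.7489 rad; semiperimeter s = 1.2416.
By l'Huilier's theorem, tan(E/4) = √[tan(s/2) tan((s−a)/2) tan((s−b)/2) tan((s−c)/2)], giving spherical excess E = 0.1432 rad.
Area = E·R² = 0.1432 × (6371)² ≈ 5811206 km².

5811206 km²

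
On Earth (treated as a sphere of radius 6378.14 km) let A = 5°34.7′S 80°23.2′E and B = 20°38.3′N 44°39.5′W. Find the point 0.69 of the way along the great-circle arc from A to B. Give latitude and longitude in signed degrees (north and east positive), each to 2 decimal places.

20.72°, -3.23°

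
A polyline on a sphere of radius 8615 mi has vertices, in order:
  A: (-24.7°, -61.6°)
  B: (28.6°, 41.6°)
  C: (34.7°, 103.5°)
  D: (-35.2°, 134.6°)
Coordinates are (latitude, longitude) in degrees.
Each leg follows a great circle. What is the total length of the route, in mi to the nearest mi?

36145 mi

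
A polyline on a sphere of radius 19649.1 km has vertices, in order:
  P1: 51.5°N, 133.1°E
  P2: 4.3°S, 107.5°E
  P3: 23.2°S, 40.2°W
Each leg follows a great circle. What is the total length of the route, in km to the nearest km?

67936 km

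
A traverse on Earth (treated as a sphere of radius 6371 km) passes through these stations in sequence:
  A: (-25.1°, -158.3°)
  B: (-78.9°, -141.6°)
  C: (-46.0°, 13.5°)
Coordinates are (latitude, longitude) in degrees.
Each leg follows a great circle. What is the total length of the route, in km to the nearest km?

Leg A→B: central angle 0.9481 rad, distance 6040.2 km.
Leg B→C: central angle 0.9464 rad, distance 6029.8 km.
Total: 6040.2 + 6029.8 ≈ 12070 km.

12070 km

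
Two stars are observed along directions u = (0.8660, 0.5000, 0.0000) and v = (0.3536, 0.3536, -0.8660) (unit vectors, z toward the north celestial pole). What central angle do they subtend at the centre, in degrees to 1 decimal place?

61.1°

u·v = 0.4830; |u| = 1.0000, |v| = 1.0000.
cos θ = (u·v)/(|u||v|) = 0.4830, so θ = 61.1°.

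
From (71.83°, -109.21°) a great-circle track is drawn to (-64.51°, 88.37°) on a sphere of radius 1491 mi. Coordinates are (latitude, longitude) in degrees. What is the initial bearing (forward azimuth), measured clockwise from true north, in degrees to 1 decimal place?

309.8°

With φ₁ = 1.2537, φ₂ = -1.1259, Δλ = -2.8348 rad, the forward-azimuth formula gives
θ = atan2( sin Δλ cos φ₂ , cos φ₁ sin φ₂ − sin φ₁ cos φ₂ cos Δλ ) = atan2(-0.1300, 0.1083) = -50.20°.
Adding 360° brings this into [0°, 360°): 309.8°.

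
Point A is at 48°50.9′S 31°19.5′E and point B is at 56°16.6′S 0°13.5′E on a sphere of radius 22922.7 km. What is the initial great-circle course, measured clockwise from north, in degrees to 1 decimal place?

236.6°

With φ₁ = -0.8526, φ₂ = -0.9822, Δλ = -0.5428 rad, the forward-azimuth formula gives
θ = atan2( sin Δλ cos φ₂ , cos φ₁ sin φ₂ − sin φ₁ cos φ₂ cos Δλ ) = atan2(-0.2868, -0.1894) = -123.44°.
Adding 360° brings this into [0°, 360°): 236.6°.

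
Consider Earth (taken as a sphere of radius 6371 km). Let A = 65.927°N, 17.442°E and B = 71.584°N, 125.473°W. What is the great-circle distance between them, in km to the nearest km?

4473 km

Let φ₁ = 1.1506 rad, φ₂ = 1.2494 rad, and Δλ = -2.4943 rad.
Haversine: a = sin²(Δφ/2) + cos φ₁ cos φ₂ sin²(Δλ/2) = 0.0024 + (0.4079)(0.3159)(0.8989) = 0.11826.
Central angle c = 2·arcsin(√a) = 0.70213 rad.
Distance = R·c = 6371 × 0.7021 ≈ 4473 km.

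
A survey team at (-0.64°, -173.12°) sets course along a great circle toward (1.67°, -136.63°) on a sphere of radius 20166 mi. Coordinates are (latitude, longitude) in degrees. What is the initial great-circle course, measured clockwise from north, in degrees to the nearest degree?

With φ₁ = -0.0112, φ₂ = 0.0291, Δλ = 0.6369 rad, the forward-azimuth formula gives
θ = atan2( sin Δλ cos φ₂ , cos φ₁ sin φ₂ − sin φ₁ cos φ₂ cos Δλ ) = atan2(0.5944, 0.0381) = 86.33°.
So the initial bearing is 86°.

86°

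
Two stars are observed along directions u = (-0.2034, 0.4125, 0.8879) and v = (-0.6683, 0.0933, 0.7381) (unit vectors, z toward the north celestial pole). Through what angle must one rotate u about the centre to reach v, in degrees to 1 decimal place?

33.9°

u·v = 0.8298; |u| = 0.9999, |v| = 1.0001.
cos θ = (u·v)/(|u||v|) = 0.8298, so θ = 33.9°.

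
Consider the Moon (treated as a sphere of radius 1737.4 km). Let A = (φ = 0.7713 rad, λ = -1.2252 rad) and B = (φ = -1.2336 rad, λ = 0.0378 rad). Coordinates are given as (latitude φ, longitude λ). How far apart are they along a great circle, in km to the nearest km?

With latitudes φ₁ = 44.192°, φ₂ = -70.680° and longitude difference Δλ = 72.365°:
cos c = sin φ₁ sin φ₂ + cos φ₁ cos φ₂ cos Δλ = (0.6971)(-0.9437) + (0.7170)(0.3308)(0.3030) = -0.58595,
so c = arccos(-0.58595) = 2.19684 rad.
Distance = R·c = 1737.4 × 2.1968 ≈ 3817 km.

3817 km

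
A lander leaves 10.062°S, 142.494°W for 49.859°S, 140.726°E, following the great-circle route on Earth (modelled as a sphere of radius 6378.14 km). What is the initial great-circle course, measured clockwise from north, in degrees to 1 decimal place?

220.8°

Δλ = -76.780° = -1.3401 rad.
y = sin Δλ · cos φ₂ = (-0.9735)(0.6447) = -0.6276
x = cos φ₁ sin φ₂ − sin φ₁ cos φ₂ cos Δλ = (0.9846)(-0.7645) − (-0.1747)(0.6447)(0.2287) = -0.7269
θ = atan2(y, x) = -139.20°; adding 360° gives 220.8°.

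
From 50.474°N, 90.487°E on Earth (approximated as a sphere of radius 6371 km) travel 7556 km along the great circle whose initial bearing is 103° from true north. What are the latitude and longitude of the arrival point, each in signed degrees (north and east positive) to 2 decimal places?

9.02°, 156.61°

Angular distance δ = d/R = 7556/6371 = 1.18600 rad; initial bearing θ = 1.7977 rad.
sin φ₂ = sin φ₁ cos δ + cos φ₁ sin δ cos θ = (0.7713)(0.3754) + (0.6364)(0.9269)(-0.2250) = 0.1568, so φ₂ = 9.02°.
Δλ = atan2(sin θ sin δ cos φ₁, cos δ − sin φ₁ sin φ₂) = atan2(0.5748, 0.2544) = 66.126°.
λ₂ = 90.487° + 66.126° = 156.61°.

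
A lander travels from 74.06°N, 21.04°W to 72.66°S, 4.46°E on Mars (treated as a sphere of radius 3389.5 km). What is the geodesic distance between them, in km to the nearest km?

Let φ₁ = 1.2926 rad, φ₂ = -1.2682 rad, and Δλ = 0.4451 rad.
cos c = sin φ₁ sin φ₂ + cos φ₁ cos φ₂ cos Δλ = (0.9615)(-0.9546) + (0.2746)(0.2980)(0.9026) = -0.84397,
so c = arccos(-0.84397) = 2.57544 rad.
Distance = R·c = 3389.5 × 2.5754 ≈ 8729 km.

8729 km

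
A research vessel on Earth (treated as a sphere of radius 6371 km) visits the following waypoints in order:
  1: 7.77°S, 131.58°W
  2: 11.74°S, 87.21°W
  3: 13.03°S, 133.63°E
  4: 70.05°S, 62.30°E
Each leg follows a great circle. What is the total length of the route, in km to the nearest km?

27556 km

Leg 1→2: central angle 0.7656 rad, distance 4877.6 km.
Leg 2→3: central angle 2.3128 rad, distance 14734.8 km.
Leg 3→4: central angle 1.2468 rad, distance 7943.5 km.
Total: 4877.6 + 14734.8 + 7943.5 ≈ 27556 km.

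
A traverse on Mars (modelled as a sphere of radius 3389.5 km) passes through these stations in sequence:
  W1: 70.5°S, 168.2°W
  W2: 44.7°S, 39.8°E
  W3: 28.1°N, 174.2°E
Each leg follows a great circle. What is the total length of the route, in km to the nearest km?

Leg W1→W2: central angle 1.1000 rad, distance 3728.6 km.
Leg W2→W3: central angle 2.4496 rad, distance 8303.1 km.
Total: 3728.6 + 8303.1 ≈ 12032 km.

12032 km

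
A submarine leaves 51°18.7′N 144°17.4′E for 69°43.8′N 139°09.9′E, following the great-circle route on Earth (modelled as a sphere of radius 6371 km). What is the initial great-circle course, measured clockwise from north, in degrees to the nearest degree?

With φ₁ = 0.8956, φ₂ = 1.2170, Δλ = -0.0894 rad, the forward-azimuth formula gives
θ = atan2( sin Δλ cos φ₂ , cos φ₁ sin φ₂ − sin φ₁ cos φ₂ cos Δλ ) = atan2(-0.0309, 0.3170) = -5.58°.
Adding 360° brings this into [0°, 360°): 354°.

354°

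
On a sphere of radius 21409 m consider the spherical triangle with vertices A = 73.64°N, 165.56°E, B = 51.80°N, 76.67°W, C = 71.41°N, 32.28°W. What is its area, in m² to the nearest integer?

Side lengths (central angles): a = 0.4827, b = 0.6024, c = 0.8327 rad; semiperimeter s = 0.9589.
By l'Huilier's theorem, tan(E/4) = √[tan(s/2) tan((s−a)/2) tan((s−b)/2) tan((s−c)/2)], giving spherical excess E = 0.1515 rad.
Area = E·R² = 0.1515 × (21409)² ≈ 69458274 m².

69458274 m²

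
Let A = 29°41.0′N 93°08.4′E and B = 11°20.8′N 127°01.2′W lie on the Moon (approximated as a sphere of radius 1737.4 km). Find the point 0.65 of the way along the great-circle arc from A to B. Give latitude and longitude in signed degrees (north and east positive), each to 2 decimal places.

The central angle between A and B is δ = 2.1574 rad.
With f = 0.65, the slerp weights are sin((1−f)δ)/sin δ = 0.8229 and sin(fδ)/sin δ = 1.1837.
Weighted sum of the unit vectors: (0.8229)·(-0.0476,0.8675,0.4952) + (1.1837)·(-0.5903,-0.7828,0.1967) = (-0.7380, -0.2128, 0.6404).
Converting back: φ = atan2(z, √(x²+y²)) = 39.82°, λ = atan2(y, x) = -163.92°.

39.82°, -163.92°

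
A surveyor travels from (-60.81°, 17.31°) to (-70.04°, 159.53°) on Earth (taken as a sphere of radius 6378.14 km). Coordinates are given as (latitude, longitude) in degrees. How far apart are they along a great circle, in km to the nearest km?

With latitudes φ₁ = -60.810°, φ₂ = -70.040° and longitude difference Δλ = 142.220°:
cos c = sin φ₁ sin φ₂ + cos φ₁ cos φ₂ cos Δλ = (-0.8730)(-0.9399) + (0.4877)(0.3414)(-0.7904) = 0.68898,
so c = arccos(0.68898) = 0.81071 rad.
Distance = R·c = 6378.14 × 0.8107 ≈ 5171 km.

5171 km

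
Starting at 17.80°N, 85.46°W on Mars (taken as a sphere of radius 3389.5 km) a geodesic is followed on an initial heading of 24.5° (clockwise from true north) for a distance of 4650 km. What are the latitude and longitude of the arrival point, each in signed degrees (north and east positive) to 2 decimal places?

65.47°, 16.29°

Angular distance δ = d/R = 4650/3389.5 = 1.37188 rad; initial bearing θ = 0.4276 rad.
sin φ₂ = sin φ₁ cos δ + cos φ₁ sin δ cos θ = (0.3057)(0.1976) + (0.9521)(0.9803)(0.9100) = 0.9097, so φ₂ = 65.47°.
Δλ = atan2(sin θ sin δ cos φ₁, cos δ − sin φ₁ sin φ₂) = atan2(0.3871, -0.0805) = 101.748°.
λ₂ = -85.460° + 101.748° = 16.29°.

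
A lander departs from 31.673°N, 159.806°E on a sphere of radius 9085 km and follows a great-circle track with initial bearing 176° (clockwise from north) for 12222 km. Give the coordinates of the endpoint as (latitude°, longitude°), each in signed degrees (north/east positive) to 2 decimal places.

Angular distance δ = d/R = 12222/9085 = 1.34529 rad; initial bearing θ = 3.0718 rad.
sin φ₂ = sin φ₁ cos δ + cos φ₁ sin δ cos θ = (0.5251)(0.2236) + (0.8511)(0.9747)(-0.9976) = -0.7101, so φ₂ = -45.24°.
Δλ = atan2(sin θ sin δ cos φ₁, cos δ − sin φ₁ sin φ₂) = atan2(0.0579, 0.5964) = 5.541°.
λ₂ = 159.806° + 5.541° = 165.35°.

-45.24°, 165.35°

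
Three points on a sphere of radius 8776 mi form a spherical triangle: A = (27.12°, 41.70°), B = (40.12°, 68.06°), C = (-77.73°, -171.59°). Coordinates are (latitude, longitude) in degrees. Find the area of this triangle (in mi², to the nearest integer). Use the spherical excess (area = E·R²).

Side lengths (central angles): a = 2.3628, b = 2.2188, c = 0.4427 rad; semiperimeter s = 2.5121.
By l'Huilier's theorem, tan(E/4) = √[tan(s/2) tan((s−a)/2) tan((s−b)/2) tan((s−c)/2)], giving spherical excess E = 0.9385 rad.
Area = E·R² = 0.9385 × (8776)² ≈ 72283773 mi².

72283773 mi²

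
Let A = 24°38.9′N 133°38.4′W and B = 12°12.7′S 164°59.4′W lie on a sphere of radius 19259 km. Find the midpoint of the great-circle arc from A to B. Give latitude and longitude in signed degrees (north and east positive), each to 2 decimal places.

6.46°, -149.90°

Central angle δ = 0.8360 rad. Interpolating on the sphere with fraction f = 0.5:
P = [sin((1−f)δ)·A + sin(fδ)·B] / sin δ = 0.5471·A + 0.5471·B in Cartesian coordinates,
giving P = (-0.8597, -0.4983, 0.1124), i.e. latitude 6.46°, longitude -149.90°.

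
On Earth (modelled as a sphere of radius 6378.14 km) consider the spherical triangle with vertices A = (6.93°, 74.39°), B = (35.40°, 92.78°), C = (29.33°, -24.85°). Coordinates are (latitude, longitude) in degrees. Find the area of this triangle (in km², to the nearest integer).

25027414 km²

Side lengths (central angles): a = 1.6166, b = 1.6507, c = 0.5777 rad; semiperimeter s = 1.9225.
By l'Huilier's theorem, tan(E/4) = √[tan(s/2) tan((s−a)/2) tan((s−b)/2) tan((s−c)/2)], giving spherical excess E = 0.6152 rad.
Area = E·R² = 0.6152 × (6378.14)² ≈ 25027414 km².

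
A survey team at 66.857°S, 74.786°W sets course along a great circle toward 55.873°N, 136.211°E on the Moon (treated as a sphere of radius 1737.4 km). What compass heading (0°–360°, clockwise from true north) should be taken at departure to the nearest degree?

248°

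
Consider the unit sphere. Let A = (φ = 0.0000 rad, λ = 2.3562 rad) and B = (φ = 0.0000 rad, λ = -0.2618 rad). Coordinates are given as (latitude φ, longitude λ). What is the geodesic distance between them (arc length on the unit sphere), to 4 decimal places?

2.6180

Let φ₁ = 0.0000 rad, φ₂ = 0.0000 rad, and Δλ = -2.6180 rad.
Haversine: a = sin²(Δφ/2) + cos φ₁ cos φ₂ sin²(Δλ/2) = 0.0000 + (1.0000)(1.0000)(0.9330) = 0.93301.
Central angle c = 2·arcsin(√a) = 2.61800 rad.
On the unit sphere the arc length equals the central angle: 2.6180.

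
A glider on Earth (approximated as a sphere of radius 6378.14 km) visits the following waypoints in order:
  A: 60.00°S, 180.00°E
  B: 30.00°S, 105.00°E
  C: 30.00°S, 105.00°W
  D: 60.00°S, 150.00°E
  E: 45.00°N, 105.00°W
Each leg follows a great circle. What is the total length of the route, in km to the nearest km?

Leg A→B: central angle 0.9943 rad, distance 6341.8 km.
Leg B→C: central angle 1.9818 rad, distance 12640.1 km.
Leg C→D: central angle 1.2441 rad, distance 7934.9 km.
Leg D→E: central angle 2.3516 rad, distance 14999.1 km.
Total: 6341.8 + 12640.1 + 7934.9 + 14999.1 ≈ 41916 km.

41916 km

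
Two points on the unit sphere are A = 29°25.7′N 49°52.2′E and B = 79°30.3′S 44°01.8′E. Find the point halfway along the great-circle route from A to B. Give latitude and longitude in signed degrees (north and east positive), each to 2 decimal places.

The central angle between A and B is δ = 1.9021 rad.
With f = 0.5, the slerp weights are sin((1−f)δ)/sin δ = 0.8608 and sin(fδ)/sin δ = 0.8608.
Weighted sum of the unit vectors: (0.8608)·(0.5614,0.6659,0.4913) + (0.8608)·(0.1310,0.1266,-0.9833) = (0.5960, 0.6822, -0.4235).
Converting back: φ = atan2(z, √(x²+y²)) = -25.05°, λ = atan2(y, x) = 48.86°.

-25.05°, 48.86°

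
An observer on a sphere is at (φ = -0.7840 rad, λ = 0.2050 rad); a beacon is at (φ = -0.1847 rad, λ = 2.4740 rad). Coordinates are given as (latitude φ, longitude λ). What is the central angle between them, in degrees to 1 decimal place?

In radians: φ₁ = -0.7840, φ₂ = -0.1847, Δλ = 130.004° = 2.2690 rad.
Haversine: a = sin²(Δφ/2) + cos φ₁ cos φ₂ sin²(Δλ/2) = 0.0871 + (0.7081)(0.9830)(0.8214) = 0.65889.
Central angle c = 2·arcsin(√a) = 1.89417 rad.
So the angular separation is 108.5°.

108.5°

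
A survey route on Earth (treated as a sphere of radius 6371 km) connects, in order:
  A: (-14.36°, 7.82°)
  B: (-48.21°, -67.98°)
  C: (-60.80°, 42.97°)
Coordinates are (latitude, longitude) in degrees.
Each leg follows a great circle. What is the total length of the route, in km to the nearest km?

Leg A→B: central angle 1.2204 rad, distance 7775.1 km.
Leg B→C: central angle 1.0068 rad, distance 6414.1 km.
Total: 7775.1 + 6414.1 ≈ 14189 km.

14189 km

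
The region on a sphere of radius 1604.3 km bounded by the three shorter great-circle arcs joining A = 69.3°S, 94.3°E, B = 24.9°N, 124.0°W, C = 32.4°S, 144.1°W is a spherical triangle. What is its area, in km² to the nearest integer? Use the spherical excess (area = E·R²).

141051 km²

Side lengths (central angles): a = 1.0546, b = 1.2187, c = 2.2724 rad; semiperimeter s = 2.2729.
By l'Huilier's theorem, tan(E/4) = √[tan(s/2) tan((s−a)/2) tan((s−b)/2) tan((s−c)/2)], giving spherical excess E = 0.0548 rad.
Area = E·R² = 0.0548 × (1604.3)² ≈ 141051 km².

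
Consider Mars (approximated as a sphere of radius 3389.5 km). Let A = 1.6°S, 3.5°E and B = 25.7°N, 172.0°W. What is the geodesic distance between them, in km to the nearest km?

9200 km

Let φ₁ = -0.0279 rad, φ₂ = 0.4485 rad, and Δλ = -3.0631 rad.
Haversine: a = sin²(Δφ/2) + cos φ₁ cos φ₂ sin²(Δλ/2) = 0.0557 + (0.9996)(0.9011)(0.9985) = 0.95503.
Central angle c = 2·arcsin(√a) = 2.71422 rad.
Distance = R·c = 3389.5 × 2.7142 ≈ 9200 km.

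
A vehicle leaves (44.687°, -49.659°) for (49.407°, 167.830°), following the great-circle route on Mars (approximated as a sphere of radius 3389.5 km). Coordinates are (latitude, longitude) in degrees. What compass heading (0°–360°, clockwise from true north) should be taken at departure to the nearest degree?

336°

With φ₁ = 0.7799, φ₂ = 0.8623, Δλ = -2.4873 rad, the forward-azimuth formula gives
θ = atan2( sin Δλ cos φ₂ , cos φ₁ sin φ₂ − sin φ₁ cos φ₂ cos Δλ ) = atan2(-0.3960, 0.9029) = -23.68°.
Adding 360° brings this into [0°, 360°): 336°.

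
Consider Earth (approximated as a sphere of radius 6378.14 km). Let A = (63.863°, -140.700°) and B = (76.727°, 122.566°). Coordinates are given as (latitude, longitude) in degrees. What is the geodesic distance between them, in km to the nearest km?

3392 km

With latitudes φ₁ = 63.863°, φ₂ = 76.727° and longitude difference Δλ = -96.734°:
cos c = sin φ₁ sin φ₂ + cos φ₁ cos φ₂ cos Δλ = (0.8977)(0.9733) + (0.4405)(0.2296)(-0.1173) = 0.86190,
so c = arccos(0.86190) = 0.53179 rad.
Distance = R·c = 6378.14 × 0.5318 ≈ 3392 km.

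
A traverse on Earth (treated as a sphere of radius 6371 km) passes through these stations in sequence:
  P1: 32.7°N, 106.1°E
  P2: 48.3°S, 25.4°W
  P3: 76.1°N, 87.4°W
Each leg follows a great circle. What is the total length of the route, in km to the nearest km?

30163 km

Leg P1→P2: central angle 2.4564 rad, distance 15649.7 km.
Leg P2→P3: central angle 2.2781 rad, distance 14513.5 km.
Total: 15649.7 + 14513.5 ≈ 30163 km.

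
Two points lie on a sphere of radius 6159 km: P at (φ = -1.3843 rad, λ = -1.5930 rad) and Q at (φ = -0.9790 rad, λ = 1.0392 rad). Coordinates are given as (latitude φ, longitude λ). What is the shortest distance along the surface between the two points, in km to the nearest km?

In radians: φ₁ = -1.3843, φ₂ = -0.9790, Δλ = 150.814° = 2.6322 rad.
cos c = sin φ₁ sin φ₂ + cos φ₁ cos φ₂ cos Δλ = (-0.9827)(-0.8299) + (0.1854)(0.5579)(-0.8730) = 0.72525,
so c = arccos(0.72525) = 0.75941 rad.
Distance = R·c = 6159 × 0.7594 ≈ 4677 km.

4677 km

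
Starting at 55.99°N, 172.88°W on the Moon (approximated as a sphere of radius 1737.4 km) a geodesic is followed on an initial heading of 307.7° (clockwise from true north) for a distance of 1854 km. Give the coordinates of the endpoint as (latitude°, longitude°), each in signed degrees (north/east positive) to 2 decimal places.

44.40°, 83.02°

Angular distance δ = d/R = 1854/1737.4 = 1.06711 rad; initial bearing θ = 5.3704 rad.
sin φ₂ = sin φ₁ cos δ + cos φ₁ sin δ cos θ = (0.8289)(0.4827) + (0.5593)(0.8758)(0.6115) = 0.6997, so φ₂ = 44.40°.
Δλ = atan2(sin θ sin δ cos φ₁, cos δ − sin φ₁ sin φ₂) = atan2(-0.3876, -0.0973) = -104.095°.
λ₂ = -172.880° − 104.095° = -276.98° → 83.02° after wrapping to (−180°, 180°].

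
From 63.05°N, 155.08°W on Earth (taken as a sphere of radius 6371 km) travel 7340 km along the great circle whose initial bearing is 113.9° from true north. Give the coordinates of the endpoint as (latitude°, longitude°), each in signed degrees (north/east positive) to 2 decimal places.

Angular distance δ = d/R = 7340/6371 = 1.15210 rad; initial bearing θ = 1.9879 rad.
sin φ₂ = sin φ₁ cos δ + cos φ₁ sin δ cos θ = (0.8914)(0.4066) + (0.4532)(0.9136)(-0.4051) = 0.1947, so φ₂ = 11.23°.
Δλ = atan2(sin θ sin δ cos φ₁, cos δ − sin φ₁ sin φ₂) = atan2(0.3786, 0.2330) = 58.383°.
λ₂ = -155.080° + 58.383° = -96.70°.

11.23°, -96.70°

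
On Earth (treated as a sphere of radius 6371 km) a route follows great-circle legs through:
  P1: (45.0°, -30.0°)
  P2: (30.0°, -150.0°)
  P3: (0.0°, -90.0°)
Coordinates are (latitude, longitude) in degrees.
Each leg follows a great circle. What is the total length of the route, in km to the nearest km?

16860 km

Leg P1→P2: central angle 1.5234 rad, distance 9705.7 km.
Leg P2→P3: central angle 1.1230 rad, distance 7154.4 km.
Total: 9705.7 + 7154.4 ≈ 16860 km.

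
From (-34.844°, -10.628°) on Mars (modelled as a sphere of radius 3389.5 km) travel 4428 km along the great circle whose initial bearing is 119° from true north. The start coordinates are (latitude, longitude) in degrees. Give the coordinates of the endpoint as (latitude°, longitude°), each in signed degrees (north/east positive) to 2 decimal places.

Angular distance δ = d/R = 4428/3389.5 = 1.30639 rad; initial bearing θ = 2.0769 rad.
sin φ₂ = sin φ₁ cos δ + cos φ₁ sin δ cos θ = (-0.5713)(0.2613) + (0.8207)(0.9652)(-0.4848) = -0.5334, so φ₂ = -32.23°.
Δλ = atan2(sin θ sin δ cos φ₁, cos δ − sin φ₁ sin φ₂) = atan2(0.6929, -0.0434) = 93.584°.
λ₂ = -10.628° + 93.584° = 82.96°.

-32.23°, 82.96°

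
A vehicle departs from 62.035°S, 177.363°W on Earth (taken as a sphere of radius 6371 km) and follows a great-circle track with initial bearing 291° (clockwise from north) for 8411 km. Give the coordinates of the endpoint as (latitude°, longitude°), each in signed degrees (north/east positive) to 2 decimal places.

Angular distance δ = d/R = 8411/6371 = 1.32020 rad; initial bearing θ = 5.0789 rad.
sin φ₂ = sin φ₁ cos δ + cos φ₁ sin δ cos θ = (-0.8832)(0.2480) + (0.4689)(0.9688)(0.3584) = -0.0562, so φ₂ = -3.22°.
Δλ = atan2(sin θ sin δ cos φ₁, cos δ − sin φ₁ sin φ₂) = atan2(-0.4241, 0.1983) = -64.938°.
λ₂ = -177.363° − 64.938° = -242.30° → 117.70° after wrapping to (−180°, 180°].

-3.22°, 117.70°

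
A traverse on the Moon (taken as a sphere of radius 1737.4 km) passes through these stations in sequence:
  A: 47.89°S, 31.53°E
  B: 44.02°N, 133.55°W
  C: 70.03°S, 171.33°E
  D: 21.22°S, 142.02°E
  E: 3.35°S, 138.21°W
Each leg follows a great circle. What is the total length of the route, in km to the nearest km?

Leg A→B: central angle 2.9487 rad, distance 5123.2 km.
Leg B→C: central angle 2.1091 rad, distance 3664.4 km.
Leg C→D: central angle 0.9049 rad, distance 1572.1 km.
Leg D→E: central angle 1.3833 rad, distance 2403.3 km.
Total: 5123.2 + 3664.4 + 1572.1 + 2403.3 ≈ 12763 km.

12763 km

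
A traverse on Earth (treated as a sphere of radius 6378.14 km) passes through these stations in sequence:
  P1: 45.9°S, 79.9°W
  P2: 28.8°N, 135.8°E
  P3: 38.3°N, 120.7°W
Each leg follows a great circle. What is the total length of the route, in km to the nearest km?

25529 km

Leg P1→P2: central angle 2.5703 rad, distance 16393.6 km.
Leg P2→P3: central angle 1.4323 rad, distance 9135.5 km.
Total: 16393.6 + 9135.5 ≈ 25529 km.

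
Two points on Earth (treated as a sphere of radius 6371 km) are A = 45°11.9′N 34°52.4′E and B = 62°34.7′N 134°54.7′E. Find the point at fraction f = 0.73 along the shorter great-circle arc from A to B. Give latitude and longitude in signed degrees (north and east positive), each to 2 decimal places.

The central angle between A and B is δ = 0.9603 rad.
With f = 0.73, the slerp weights are sin((1−f)δ)/sin δ = 0.3129 and sin(fδ)/sin δ = 0.7872.
Weighted sum of the unit vectors: (0.3129)·(0.5781,0.4029,0.7096) + (0.7872)·(-0.3251,0.3261,0.8876) = (-0.0751, 0.3828, 0.9208).
Converting back: φ = atan2(z, √(x²+y²)) = 67.04°, λ = atan2(y, x) = 101.09°.

67.04°, 101.09°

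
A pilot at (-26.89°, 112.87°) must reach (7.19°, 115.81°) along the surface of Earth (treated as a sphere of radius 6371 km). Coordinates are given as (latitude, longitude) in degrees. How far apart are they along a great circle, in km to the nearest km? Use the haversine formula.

Let φ₁ = -0.4693 rad, φ₂ = 0.1255 rad, and Δλ = 0.0513 rad.
Haversine: a = sin²(Δφ/2) + cos φ₁ cos φ₂ sin²(Δλ/2) = 0.0859 + (0.8919)(0.9921)(0.0007) = 0.08645.
Central angle c = 2·arcsin(√a) = 0.59688 rad.
Distance = R·c = 6371 × 0.5969 ≈ 3803 km.

3803 km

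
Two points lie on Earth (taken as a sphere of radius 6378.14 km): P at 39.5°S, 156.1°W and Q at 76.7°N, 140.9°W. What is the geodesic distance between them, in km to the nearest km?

Let φ₁ = -0.6894 rad, φ₂ = 1.3387 rad, and Δλ = 0.2653 rad.
cos c = sin φ₁ sin φ₂ + cos φ₁ cos φ₂ cos Δλ = (-0.6361)(0.9732) + (0.7716)(0.2300)(0.9650) = -0.44772,
so c = arccos(-0.44772) = 2.03501 rad.
Distance = R·c = 6378.14 × 2.0350 ≈ 12980 km.

12980 km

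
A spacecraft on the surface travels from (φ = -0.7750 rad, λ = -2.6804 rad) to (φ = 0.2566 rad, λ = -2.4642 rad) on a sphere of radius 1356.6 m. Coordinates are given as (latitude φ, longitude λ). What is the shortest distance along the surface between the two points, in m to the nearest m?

Let φ₁ = -0.7750 rad, φ₂ = 0.2566 rad, and Δλ = 0.2162 rad.
cos c = sin φ₁ sin φ₂ + cos φ₁ cos φ₂ cos Δλ = (-0.6997)(0.2538) + (0.7144)(0.9673)(0.9767) = 0.49736,
so c = arccos(0.49736) = 1.05024 rad.
Distance = R·c = 1356.6 × 1.0502 ≈ 1425 m.

1425 m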